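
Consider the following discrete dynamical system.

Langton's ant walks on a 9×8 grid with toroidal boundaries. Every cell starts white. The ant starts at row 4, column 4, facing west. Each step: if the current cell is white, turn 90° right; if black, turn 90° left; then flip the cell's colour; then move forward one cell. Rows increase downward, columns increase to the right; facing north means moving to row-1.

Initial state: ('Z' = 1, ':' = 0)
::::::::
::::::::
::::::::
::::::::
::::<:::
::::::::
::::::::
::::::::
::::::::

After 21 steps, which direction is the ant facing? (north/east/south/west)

[0] ::::::::
::::::::
::::::::
::::::::
::::<:::
::::::::
::::::::
::::::::
::::::::
[1] ::::::::
::::::::
::::::::
::::^:::
::::Z:::
::::::::
::::::::
::::::::
::::::::
[2] ::::::::
::::::::
::::::::
::::Z>::
::::Z:::
::::::::
::::::::
::::::::
::::::::
[3] ::::::::
::::::::
::::::::
::::ZZ::
::::Zv::
::::::::
::::::::
::::::::
::::::::
[4] ::::::::
::::::::
::::::::
::::ZZ::
::::<Z::
::::::::
::::::::
::::::::
::::::::
[5] ::::::::
::::::::
::::::::
::::ZZ::
:::::Z::
::::v:::
::::::::
::::::::
::::::::
[6] ::::::::
::::::::
::::::::
::::ZZ::
:::::Z::
:::<Z:::
::::::::
::::::::
::::::::
[7] ::::::::
::::::::
::::::::
::::ZZ::
:::^:Z::
:::ZZ:::
::::::::
::::::::
::::::::
[8] ::::::::
::::::::
::::::::
::::ZZ::
:::Z>Z::
:::ZZ:::
::::::::
::::::::
::::::::
[9] ::::::::
::::::::
::::::::
::::ZZ::
:::ZZZ::
:::Zv:::
::::::::
::::::::
::::::::
[10] ::::::::
::::::::
::::::::
::::ZZ::
:::ZZZ::
:::Z:>::
::::::::
::::::::
::::::::
[11] ::::::::
::::::::
::::::::
::::ZZ::
:::ZZZ::
:::Z:Z::
:::::v::
::::::::
::::::::
[12] ::::::::
::::::::
::::::::
::::ZZ::
:::ZZZ::
:::Z:Z::
::::<Z::
::::::::
::::::::
[13] ::::::::
::::::::
::::::::
::::ZZ::
:::ZZZ::
:::Z^Z::
::::ZZ::
::::::::
::::::::
[14] ::::::::
::::::::
::::::::
::::ZZ::
:::ZZZ::
:::ZZ>::
::::ZZ::
::::::::
::::::::
[15] ::::::::
::::::::
::::::::
::::ZZ::
:::ZZ^::
:::ZZ:::
::::ZZ::
::::::::
::::::::
[16] ::::::::
::::::::
::::::::
::::ZZ::
:::Z<:::
:::ZZ:::
::::ZZ::
::::::::
::::::::
[17] ::::::::
::::::::
::::::::
::::ZZ::
:::Z::::
:::Zv:::
::::ZZ::
::::::::
::::::::
[18] ::::::::
::::::::
::::::::
::::ZZ::
:::Z::::
:::Z:>::
::::ZZ::
::::::::
::::::::
[19] ::::::::
::::::::
::::::::
::::ZZ::
:::Z::::
:::Z:Z::
::::Zv::
::::::::
::::::::
[20] ::::::::
::::::::
::::::::
::::ZZ::
:::Z::::
:::Z:Z::
::::Z:>:
::::::::
::::::::
[21] ::::::::
::::::::
::::::::
::::ZZ::
:::Z::::
:::Z:Z::
::::Z:Z:
::::::v:
::::::::

south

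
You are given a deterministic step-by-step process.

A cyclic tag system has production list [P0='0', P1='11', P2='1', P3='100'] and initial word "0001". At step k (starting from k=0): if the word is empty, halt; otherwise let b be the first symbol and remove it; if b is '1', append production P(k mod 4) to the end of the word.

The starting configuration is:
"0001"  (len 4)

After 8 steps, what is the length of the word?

0

t=0: "0001"  (len 4)
t=1: "001"  (len 3)
t=2: "01"  (len 2)
t=3: "1"  (len 1)
t=4: "100"  (len 3)
t=5: "000"  (len 3)
t=6: "00"  (len 2)
t=7: "0"  (len 1)
t=8: (halted — word empty)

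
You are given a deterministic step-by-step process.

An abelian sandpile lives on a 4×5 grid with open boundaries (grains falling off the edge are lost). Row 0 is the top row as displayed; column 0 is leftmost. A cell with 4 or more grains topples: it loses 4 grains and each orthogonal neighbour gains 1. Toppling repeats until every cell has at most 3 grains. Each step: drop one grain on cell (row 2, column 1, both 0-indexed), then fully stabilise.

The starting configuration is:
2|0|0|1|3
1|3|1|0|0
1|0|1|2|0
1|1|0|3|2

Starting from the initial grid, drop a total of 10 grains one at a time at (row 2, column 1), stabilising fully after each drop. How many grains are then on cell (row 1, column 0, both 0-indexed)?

2

gen 0: 2|0|0|1|3
1|3|1|0|0
1|0|1|2|0
1|1|0|3|2
gen 1: 2|0|0|1|3
1|3|1|0|0
1|1|1|2|0
1|1|0|3|2
gen 2: 2|0|0|1|3
1|3|1|0|0
1|2|1|2|0
1|1|0|3|2
gen 3: 2|0|0|1|3
1|3|1|0|0
1|3|1|2|0
1|1|0|3|2
gen 4: 2|1|0|1|3
2|0|2|0|0
2|1|2|2|0
1|2|0|3|2
gen 5: 2|1|0|1|3
2|0|2|0|0
2|2|2|2|0
1|2|0|3|2
gen 6: 2|1|0|1|3
2|0|2|0|0
2|3|2|2|0
1|2|0|3|2
gen 7: 2|1|0|1|3
2|1|2|0|0
3|0|3|2|0
1|3|0|3|2
gen 8: 2|1|0|1|3
2|1|2|0|0
3|1|3|2|0
1|3|0|3|2
gen 9: 2|1|0|1|3
2|1|2|0|0
3|2|3|2|0
1|3|0|3|2
gen 10: 2|1|0|1|3
2|1|2|0|0
3|3|3|2|0
1|3|0|3|2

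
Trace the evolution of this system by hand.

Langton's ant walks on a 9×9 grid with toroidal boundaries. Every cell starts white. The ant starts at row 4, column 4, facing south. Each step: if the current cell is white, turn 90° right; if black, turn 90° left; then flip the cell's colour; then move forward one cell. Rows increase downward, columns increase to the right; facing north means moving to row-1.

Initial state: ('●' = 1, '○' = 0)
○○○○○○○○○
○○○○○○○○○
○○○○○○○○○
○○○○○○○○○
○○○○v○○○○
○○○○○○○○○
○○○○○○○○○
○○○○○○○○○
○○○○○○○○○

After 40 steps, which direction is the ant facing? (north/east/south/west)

south

k=0  ○○○○○○○○○
○○○○○○○○○
○○○○○○○○○
○○○○○○○○○
○○○○v○○○○
○○○○○○○○○
○○○○○○○○○
○○○○○○○○○
○○○○○○○○○
k=1  ○○○○○○○○○
○○○○○○○○○
○○○○○○○○○
○○○○○○○○○
○○○<●○○○○
○○○○○○○○○
○○○○○○○○○
○○○○○○○○○
○○○○○○○○○
k=2  ○○○○○○○○○
○○○○○○○○○
○○○○○○○○○
○○○^○○○○○
○○○●●○○○○
○○○○○○○○○
○○○○○○○○○
○○○○○○○○○
○○○○○○○○○
k=3  ○○○○○○○○○
○○○○○○○○○
○○○○○○○○○
○○○●>○○○○
○○○●●○○○○
○○○○○○○○○
○○○○○○○○○
○○○○○○○○○
○○○○○○○○○
k=4  ○○○○○○○○○
○○○○○○○○○
○○○○○○○○○
○○○●●○○○○
○○○●v○○○○
○○○○○○○○○
○○○○○○○○○
○○○○○○○○○
○○○○○○○○○
k=5  ○○○○○○○○○
○○○○○○○○○
○○○○○○○○○
○○○●●○○○○
○○○●○>○○○
○○○○○○○○○
○○○○○○○○○
○○○○○○○○○
○○○○○○○○○
k=6  ○○○○○○○○○
○○○○○○○○○
○○○○○○○○○
○○○●●○○○○
○○○●○●○○○
○○○○○v○○○
○○○○○○○○○
○○○○○○○○○
○○○○○○○○○
k=7  ○○○○○○○○○
○○○○○○○○○
○○○○○○○○○
○○○●●○○○○
○○○●○●○○○
○○○○<●○○○
○○○○○○○○○
○○○○○○○○○
○○○○○○○○○
k=8  ○○○○○○○○○
○○○○○○○○○
○○○○○○○○○
○○○●●○○○○
○○○●^●○○○
○○○○●●○○○
○○○○○○○○○
○○○○○○○○○
○○○○○○○○○
k=9  ○○○○○○○○○
○○○○○○○○○
○○○○○○○○○
○○○●●○○○○
○○○●●>○○○
○○○○●●○○○
○○○○○○○○○
○○○○○○○○○
○○○○○○○○○
k=10  ○○○○○○○○○
○○○○○○○○○
○○○○○○○○○
○○○●●^○○○
○○○●●○○○○
○○○○●●○○○
○○○○○○○○○
○○○○○○○○○
○○○○○○○○○
k=11  ○○○○○○○○○
○○○○○○○○○
○○○○○○○○○
○○○●●●>○○
○○○●●○○○○
○○○○●●○○○
○○○○○○○○○
○○○○○○○○○
○○○○○○○○○
k=12  ○○○○○○○○○
○○○○○○○○○
○○○○○○○○○
○○○●●●●○○
○○○●●○v○○
○○○○●●○○○
○○○○○○○○○
○○○○○○○○○
○○○○○○○○○
k=13  ○○○○○○○○○
○○○○○○○○○
○○○○○○○○○
○○○●●●●○○
○○○●●<●○○
○○○○●●○○○
○○○○○○○○○
○○○○○○○○○
○○○○○○○○○
k=14  ○○○○○○○○○
○○○○○○○○○
○○○○○○○○○
○○○●●^●○○
○○○●●●●○○
○○○○●●○○○
○○○○○○○○○
○○○○○○○○○
○○○○○○○○○
k=15  ○○○○○○○○○
○○○○○○○○○
○○○○○○○○○
○○○●<○●○○
○○○●●●●○○
○○○○●●○○○
○○○○○○○○○
○○○○○○○○○
○○○○○○○○○
k=16  ○○○○○○○○○
○○○○○○○○○
○○○○○○○○○
○○○●○○●○○
○○○●v●●○○
○○○○●●○○○
○○○○○○○○○
○○○○○○○○○
○○○○○○○○○
k=17  ○○○○○○○○○
○○○○○○○○○
○○○○○○○○○
○○○●○○●○○
○○○●○>●○○
○○○○●●○○○
○○○○○○○○○
○○○○○○○○○
○○○○○○○○○
k=18  ○○○○○○○○○
○○○○○○○○○
○○○○○○○○○
○○○●○^●○○
○○○●○○●○○
○○○○●●○○○
○○○○○○○○○
○○○○○○○○○
○○○○○○○○○
k=19  ○○○○○○○○○
○○○○○○○○○
○○○○○○○○○
○○○●○●>○○
○○○●○○●○○
○○○○●●○○○
○○○○○○○○○
○○○○○○○○○
○○○○○○○○○
k=20  ○○○○○○○○○
○○○○○○○○○
○○○○○○^○○
○○○●○●○○○
○○○●○○●○○
○○○○●●○○○
○○○○○○○○○
○○○○○○○○○
○○○○○○○○○
k=21  ○○○○○○○○○
○○○○○○○○○
○○○○○○●>○
○○○●○●○○○
○○○●○○●○○
○○○○●●○○○
○○○○○○○○○
○○○○○○○○○
○○○○○○○○○
k=22  ○○○○○○○○○
○○○○○○○○○
○○○○○○●●○
○○○●○●○v○
○○○●○○●○○
○○○○●●○○○
○○○○○○○○○
○○○○○○○○○
○○○○○○○○○
k=23  ○○○○○○○○○
○○○○○○○○○
○○○○○○●●○
○○○●○●<●○
○○○●○○●○○
○○○○●●○○○
○○○○○○○○○
○○○○○○○○○
○○○○○○○○○
k=24  ○○○○○○○○○
○○○○○○○○○
○○○○○○^●○
○○○●○●●●○
○○○●○○●○○
○○○○●●○○○
○○○○○○○○○
○○○○○○○○○
○○○○○○○○○
k=25  ○○○○○○○○○
○○○○○○○○○
○○○○○<○●○
○○○●○●●●○
○○○●○○●○○
○○○○●●○○○
○○○○○○○○○
○○○○○○○○○
○○○○○○○○○
k=26  ○○○○○○○○○
○○○○○^○○○
○○○○○●○●○
○○○●○●●●○
○○○●○○●○○
○○○○●●○○○
○○○○○○○○○
○○○○○○○○○
○○○○○○○○○
k=27  ○○○○○○○○○
○○○○○●>○○
○○○○○●○●○
○○○●○●●●○
○○○●○○●○○
○○○○●●○○○
○○○○○○○○○
○○○○○○○○○
○○○○○○○○○
k=28  ○○○○○○○○○
○○○○○●●○○
○○○○○●v●○
○○○●○●●●○
○○○●○○●○○
○○○○●●○○○
○○○○○○○○○
○○○○○○○○○
○○○○○○○○○
k=29  ○○○○○○○○○
○○○○○●●○○
○○○○○<●●○
○○○●○●●●○
○○○●○○●○○
○○○○●●○○○
○○○○○○○○○
○○○○○○○○○
○○○○○○○○○
k=30  ○○○○○○○○○
○○○○○●●○○
○○○○○○●●○
○○○●○v●●○
○○○●○○●○○
○○○○●●○○○
○○○○○○○○○
○○○○○○○○○
○○○○○○○○○
k=31  ○○○○○○○○○
○○○○○●●○○
○○○○○○●●○
○○○●○○>●○
○○○●○○●○○
○○○○●●○○○
○○○○○○○○○
○○○○○○○○○
○○○○○○○○○
k=32  ○○○○○○○○○
○○○○○●●○○
○○○○○○^●○
○○○●○○○●○
○○○●○○●○○
○○○○●●○○○
○○○○○○○○○
○○○○○○○○○
○○○○○○○○○
k=33  ○○○○○○○○○
○○○○○●●○○
○○○○○<○●○
○○○●○○○●○
○○○●○○●○○
○○○○●●○○○
○○○○○○○○○
○○○○○○○○○
○○○○○○○○○
k=34  ○○○○○○○○○
○○○○○^●○○
○○○○○●○●○
○○○●○○○●○
○○○●○○●○○
○○○○●●○○○
○○○○○○○○○
○○○○○○○○○
○○○○○○○○○
k=35  ○○○○○○○○○
○○○○<○●○○
○○○○○●○●○
○○○●○○○●○
○○○●○○●○○
○○○○●●○○○
○○○○○○○○○
○○○○○○○○○
○○○○○○○○○
k=36  ○○○○^○○○○
○○○○●○●○○
○○○○○●○●○
○○○●○○○●○
○○○●○○●○○
○○○○●●○○○
○○○○○○○○○
○○○○○○○○○
○○○○○○○○○
k=37  ○○○○●>○○○
○○○○●○●○○
○○○○○●○●○
○○○●○○○●○
○○○●○○●○○
○○○○●●○○○
○○○○○○○○○
○○○○○○○○○
○○○○○○○○○
k=38  ○○○○●●○○○
○○○○●v●○○
○○○○○●○●○
○○○●○○○●○
○○○●○○●○○
○○○○●●○○○
○○○○○○○○○
○○○○○○○○○
○○○○○○○○○
k=39  ○○○○●●○○○
○○○○<●●○○
○○○○○●○●○
○○○●○○○●○
○○○●○○●○○
○○○○●●○○○
○○○○○○○○○
○○○○○○○○○
○○○○○○○○○
k=40  ○○○○●●○○○
○○○○○●●○○
○○○○v●○●○
○○○●○○○●○
○○○●○○●○○
○○○○●●○○○
○○○○○○○○○
○○○○○○○○○
○○○○○○○○○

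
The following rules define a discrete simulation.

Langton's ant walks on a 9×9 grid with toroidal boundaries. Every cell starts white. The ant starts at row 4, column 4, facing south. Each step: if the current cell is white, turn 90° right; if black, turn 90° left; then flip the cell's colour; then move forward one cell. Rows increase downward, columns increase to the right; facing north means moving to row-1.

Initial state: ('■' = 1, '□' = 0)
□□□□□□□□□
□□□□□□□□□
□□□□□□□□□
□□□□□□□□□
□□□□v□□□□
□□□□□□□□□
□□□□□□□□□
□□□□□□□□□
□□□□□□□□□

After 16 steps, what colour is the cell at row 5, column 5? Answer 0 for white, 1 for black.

1

0) □□□□□□□□□
□□□□□□□□□
□□□□□□□□□
□□□□□□□□□
□□□□v□□□□
□□□□□□□□□
□□□□□□□□□
□□□□□□□□□
□□□□□□□□□
1) □□□□□□□□□
□□□□□□□□□
□□□□□□□□□
□□□□□□□□□
□□□<■□□□□
□□□□□□□□□
□□□□□□□□□
□□□□□□□□□
□□□□□□□□□
2) □□□□□□□□□
□□□□□□□□□
□□□□□□□□□
□□□^□□□□□
□□□■■□□□□
□□□□□□□□□
□□□□□□□□□
□□□□□□□□□
□□□□□□□□□
3) □□□□□□□□□
□□□□□□□□□
□□□□□□□□□
□□□■>□□□□
□□□■■□□□□
□□□□□□□□□
□□□□□□□□□
□□□□□□□□□
□□□□□□□□□
4) □□□□□□□□□
□□□□□□□□□
□□□□□□□□□
□□□■■□□□□
□□□■v□□□□
□□□□□□□□□
□□□□□□□□□
□□□□□□□□□
□□□□□□□□□
5) □□□□□□□□□
□□□□□□□□□
□□□□□□□□□
□□□■■□□□□
□□□■□>□□□
□□□□□□□□□
□□□□□□□□□
□□□□□□□□□
□□□□□□□□□
6) □□□□□□□□□
□□□□□□□□□
□□□□□□□□□
□□□■■□□□□
□□□■□■□□□
□□□□□v□□□
□□□□□□□□□
□□□□□□□□□
□□□□□□□□□
7) □□□□□□□□□
□□□□□□□□□
□□□□□□□□□
□□□■■□□□□
□□□■□■□□□
□□□□<■□□□
□□□□□□□□□
□□□□□□□□□
□□□□□□□□□
8) □□□□□□□□□
□□□□□□□□□
□□□□□□□□□
□□□■■□□□□
□□□■^■□□□
□□□□■■□□□
□□□□□□□□□
□□□□□□□□□
□□□□□□□□□
9) □□□□□□□□□
□□□□□□□□□
□□□□□□□□□
□□□■■□□□□
□□□■■>□□□
□□□□■■□□□
□□□□□□□□□
□□□□□□□□□
□□□□□□□□□
10) □□□□□□□□□
□□□□□□□□□
□□□□□□□□□
□□□■■^□□□
□□□■■□□□□
□□□□■■□□□
□□□□□□□□□
□□□□□□□□□
□□□□□□□□□
11) □□□□□□□□□
□□□□□□□□□
□□□□□□□□□
□□□■■■>□□
□□□■■□□□□
□□□□■■□□□
□□□□□□□□□
□□□□□□□□□
□□□□□□□□□
12) □□□□□□□□□
□□□□□□□□□
□□□□□□□□□
□□□■■■■□□
□□□■■□v□□
□□□□■■□□□
□□□□□□□□□
□□□□□□□□□
□□□□□□□□□
13) □□□□□□□□□
□□□□□□□□□
□□□□□□□□□
□□□■■■■□□
□□□■■<■□□
□□□□■■□□□
□□□□□□□□□
□□□□□□□□□
□□□□□□□□□
14) □□□□□□□□□
□□□□□□□□□
□□□□□□□□□
□□□■■^■□□
□□□■■■■□□
□□□□■■□□□
□□□□□□□□□
□□□□□□□□□
□□□□□□□□□
15) □□□□□□□□□
□□□□□□□□□
□□□□□□□□□
□□□■<□■□□
□□□■■■■□□
□□□□■■□□□
□□□□□□□□□
□□□□□□□□□
□□□□□□□□□
16) □□□□□□□□□
□□□□□□□□□
□□□□□□□□□
□□□■□□■□□
□□□■v■■□□
□□□□■■□□□
□□□□□□□□□
□□□□□□□□□
□□□□□□□□□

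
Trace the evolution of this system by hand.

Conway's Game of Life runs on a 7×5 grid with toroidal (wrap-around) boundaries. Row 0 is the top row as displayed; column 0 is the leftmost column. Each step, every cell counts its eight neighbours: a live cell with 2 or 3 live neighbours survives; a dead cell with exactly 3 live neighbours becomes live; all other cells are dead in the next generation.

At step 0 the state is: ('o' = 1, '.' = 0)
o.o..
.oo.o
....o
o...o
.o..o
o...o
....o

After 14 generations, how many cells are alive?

t=0: o.o..
.oo.o
....o
o...o
.o..o
o...o
....o
t=1: o.o.o
.oo.o
.o..o
...oo
.o.o.
...oo
.o.oo
t=2: .....
..o.o
.o..o
...oo
o....
.....
.o...
t=3: .....
o..o.
..o.o
...oo
....o
.....
.....
t=4: .....
...oo
o.o..
o...o
...oo
.....
.....
t=5: .....
...oo
oo...
oo...
o..oo
.....
.....
t=6: .....
o...o
.oo..
..o..
oo..o
....o
.....
t=7: .....
oo...
oooo.
..oo.
oo.oo
....o
.....
t=8: .....
o...o
o..o.
.....
oo...
...oo
.....
t=9: .....
o...o
o....
oo..o
o...o
o...o
.....
t=10: .....
o...o
.....
.o...
...o.
o...o
.....
t=11: .....
.....
o....
.....
o...o
....o
.....
t=12: .....
.....
.....
o...o
o...o
o...o
.....
t=13: .....
.....
.....
o...o
.o.o.
o...o
.....
t=14: .....
.....
.....
o...o
.o.o.
o...o
.....

6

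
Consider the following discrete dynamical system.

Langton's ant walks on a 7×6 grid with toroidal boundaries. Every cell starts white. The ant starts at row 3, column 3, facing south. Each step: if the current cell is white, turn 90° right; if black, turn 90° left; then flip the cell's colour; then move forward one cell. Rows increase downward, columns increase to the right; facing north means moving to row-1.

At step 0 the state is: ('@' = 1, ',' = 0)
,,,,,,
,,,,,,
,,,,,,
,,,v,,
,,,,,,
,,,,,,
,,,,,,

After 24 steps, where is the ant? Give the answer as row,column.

1,5

[0] ,,,,,,
,,,,,,
,,,,,,
,,,v,,
,,,,,,
,,,,,,
,,,,,,
[1] ,,,,,,
,,,,,,
,,,,,,
,,<@,,
,,,,,,
,,,,,,
,,,,,,
[2] ,,,,,,
,,,,,,
,,^,,,
,,@@,,
,,,,,,
,,,,,,
,,,,,,
[3] ,,,,,,
,,,,,,
,,@>,,
,,@@,,
,,,,,,
,,,,,,
,,,,,,
[4] ,,,,,,
,,,,,,
,,@@,,
,,@v,,
,,,,,,
,,,,,,
,,,,,,
[5] ,,,,,,
,,,,,,
,,@@,,
,,@,>,
,,,,,,
,,,,,,
,,,,,,
[6] ,,,,,,
,,,,,,
,,@@,,
,,@,@,
,,,,v,
,,,,,,
,,,,,,
[7] ,,,,,,
,,,,,,
,,@@,,
,,@,@,
,,,<@,
,,,,,,
,,,,,,
[8] ,,,,,,
,,,,,,
,,@@,,
,,@^@,
,,,@@,
,,,,,,
,,,,,,
[9] ,,,,,,
,,,,,,
,,@@,,
,,@@>,
,,,@@,
,,,,,,
,,,,,,
[10] ,,,,,,
,,,,,,
,,@@^,
,,@@,,
,,,@@,
,,,,,,
,,,,,,
[11] ,,,,,,
,,,,,,
,,@@@>
,,@@,,
,,,@@,
,,,,,,
,,,,,,
[12] ,,,,,,
,,,,,,
,,@@@@
,,@@,v
,,,@@,
,,,,,,
,,,,,,
[13] ,,,,,,
,,,,,,
,,@@@@
,,@@<@
,,,@@,
,,,,,,
,,,,,,
[14] ,,,,,,
,,,,,,
,,@@^@
,,@@@@
,,,@@,
,,,,,,
,,,,,,
[15] ,,,,,,
,,,,,,
,,@<,@
,,@@@@
,,,@@,
,,,,,,
,,,,,,
[16] ,,,,,,
,,,,,,
,,@,,@
,,@v@@
,,,@@,
,,,,,,
,,,,,,
[17] ,,,,,,
,,,,,,
,,@,,@
,,@,>@
,,,@@,
,,,,,,
,,,,,,
[18] ,,,,,,
,,,,,,
,,@,^@
,,@,,@
,,,@@,
,,,,,,
,,,,,,
[19] ,,,,,,
,,,,,,
,,@,@>
,,@,,@
,,,@@,
,,,,,,
,,,,,,
[20] ,,,,,,
,,,,,^
,,@,@,
,,@,,@
,,,@@,
,,,,,,
,,,,,,
[21] ,,,,,,
>,,,,@
,,@,@,
,,@,,@
,,,@@,
,,,,,,
,,,,,,
[22] ,,,,,,
@,,,,@
v,@,@,
,,@,,@
,,,@@,
,,,,,,
,,,,,,
[23] ,,,,,,
@,,,,@
@,@,@<
,,@,,@
,,,@@,
,,,,,,
,,,,,,
[24] ,,,,,,
@,,,,^
@,@,@@
,,@,,@
,,,@@,
,,,,,,
,,,,,,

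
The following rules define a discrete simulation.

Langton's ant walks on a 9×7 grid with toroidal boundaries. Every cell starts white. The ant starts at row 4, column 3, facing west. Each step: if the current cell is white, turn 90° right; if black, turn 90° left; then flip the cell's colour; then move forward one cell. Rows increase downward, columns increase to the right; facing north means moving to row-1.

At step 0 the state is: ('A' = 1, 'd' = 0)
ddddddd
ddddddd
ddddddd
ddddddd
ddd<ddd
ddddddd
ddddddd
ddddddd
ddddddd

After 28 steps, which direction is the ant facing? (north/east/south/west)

t=0: ddddddd
ddddddd
ddddddd
ddddddd
ddd<ddd
ddddddd
ddddddd
ddddddd
ddddddd
t=1: ddddddd
ddddddd
ddddddd
ddd^ddd
dddAddd
ddddddd
ddddddd
ddddddd
ddddddd
t=2: ddddddd
ddddddd
ddddddd
dddA>dd
dddAddd
ddddddd
ddddddd
ddddddd
ddddddd
t=3: ddddddd
ddddddd
ddddddd
dddAAdd
dddAvdd
ddddddd
ddddddd
ddddddd
ddddddd
t=4: ddddddd
ddddddd
ddddddd
dddAAdd
ddd<Add
ddddddd
ddddddd
ddddddd
ddddddd
t=5: ddddddd
ddddddd
ddddddd
dddAAdd
ddddAdd
dddvddd
ddddddd
ddddddd
ddddddd
t=6: ddddddd
ddddddd
ddddddd
dddAAdd
ddddAdd
dd<Addd
ddddddd
ddddddd
ddddddd
t=7: ddddddd
ddddddd
ddddddd
dddAAdd
dd^dAdd
ddAAddd
ddddddd
ddddddd
ddddddd
t=8: ddddddd
ddddddd
ddddddd
dddAAdd
ddA>Add
ddAAddd
ddddddd
ddddddd
ddddddd
t=9: ddddddd
ddddddd
ddddddd
dddAAdd
ddAAAdd
ddAvddd
ddddddd
ddddddd
ddddddd
t=10: ddddddd
ddddddd
ddddddd
dddAAdd
ddAAAdd
ddAd>dd
ddddddd
ddddddd
ddddddd
t=11: ddddddd
ddddddd
ddddddd
dddAAdd
ddAAAdd
ddAdAdd
ddddvdd
ddddddd
ddddddd
t=12: ddddddd
ddddddd
ddddddd
dddAAdd
ddAAAdd
ddAdAdd
ddd<Add
ddddddd
ddddddd
t=13: ddddddd
ddddddd
ddddddd
dddAAdd
ddAAAdd
ddA^Add
dddAAdd
ddddddd
ddddddd
t=14: ddddddd
ddddddd
ddddddd
dddAAdd
ddAAAdd
ddAA>dd
dddAAdd
ddddddd
ddddddd
t=15: ddddddd
ddddddd
ddddddd
dddAAdd
ddAA^dd
ddAAddd
dddAAdd
ddddddd
ddddddd
t=16: ddddddd
ddddddd
ddddddd
dddAAdd
ddA<ddd
ddAAddd
dddAAdd
ddddddd
ddddddd
t=17: ddddddd
ddddddd
ddddddd
dddAAdd
ddAdddd
ddAvddd
dddAAdd
ddddddd
ddddddd
t=18: ddddddd
ddddddd
ddddddd
dddAAdd
ddAdddd
ddAd>dd
dddAAdd
ddddddd
ddddddd
t=19: ddddddd
ddddddd
ddddddd
dddAAdd
ddAdddd
ddAdAdd
dddAvdd
ddddddd
ddddddd
t=20: ddddddd
ddddddd
ddddddd
dddAAdd
ddAdddd
ddAdAdd
dddAd>d
ddddddd
ddddddd
t=21: ddddddd
ddddddd
ddddddd
dddAAdd
ddAdddd
ddAdAdd
dddAdAd
dddddvd
ddddddd
t=22: ddddddd
ddddddd
ddddddd
dddAAdd
ddAdddd
ddAdAdd
dddAdAd
dddd<Ad
ddddddd
t=23: ddddddd
ddddddd
ddddddd
dddAAdd
ddAdddd
ddAdAdd
dddA^Ad
ddddAAd
ddddddd
t=24: ddddddd
ddddddd
ddddddd
dddAAdd
ddAdddd
ddAdAdd
dddAA>d
ddddAAd
ddddddd
t=25: ddddddd
ddddddd
ddddddd
dddAAdd
ddAdddd
ddAdA^d
dddAAdd
ddddAAd
ddddddd
t=26: ddddddd
ddddddd
ddddddd
dddAAdd
ddAdddd
ddAdAA>
dddAAdd
ddddAAd
ddddddd
t=27: ddddddd
ddddddd
ddddddd
dddAAdd
ddAdddd
ddAdAAA
dddAAdv
ddddAAd
ddddddd
t=28: ddddddd
ddddddd
ddddddd
dddAAdd
ddAdddd
ddAdAAA
dddAA<A
ddddAAd
ddddddd

west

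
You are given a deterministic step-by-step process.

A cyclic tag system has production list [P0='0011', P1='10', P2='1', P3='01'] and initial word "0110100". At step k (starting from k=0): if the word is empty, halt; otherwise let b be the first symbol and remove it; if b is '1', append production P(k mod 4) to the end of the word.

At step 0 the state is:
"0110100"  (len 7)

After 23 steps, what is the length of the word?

gen 0: "0110100"  (len 7)
gen 1: "110100"  (len 6)
gen 2: "1010010"  (len 7)
gen 3: "0100101"  (len 7)
gen 4: "100101"  (len 6)
gen 5: "001010011"  (len 9)
gen 6: "01010011"  (len 8)
gen 7: "1010011"  (len 7)
gen 8: "01001101"  (len 8)
gen 9: "1001101"  (len 7)
gen 10: "00110110"  (len 8)
gen 11: "0110110"  (len 7)
gen 12: "110110"  (len 6)
gen 13: "101100011"  (len 9)
gen 14: "0110001110"  (len 10)
gen 15: "110001110"  (len 9)
gen 16: "1000111001"  (len 10)
gen 17: "0001110010011"  (len 13)
gen 18: "001110010011"  (len 12)
gen 19: "01110010011"  (len 11)
gen 20: "1110010011"  (len 10)
gen 21: "1100100110011"  (len 13)
gen 22: "10010011001110"  (len 14)
gen 23: "00100110011101"  (len 14)

14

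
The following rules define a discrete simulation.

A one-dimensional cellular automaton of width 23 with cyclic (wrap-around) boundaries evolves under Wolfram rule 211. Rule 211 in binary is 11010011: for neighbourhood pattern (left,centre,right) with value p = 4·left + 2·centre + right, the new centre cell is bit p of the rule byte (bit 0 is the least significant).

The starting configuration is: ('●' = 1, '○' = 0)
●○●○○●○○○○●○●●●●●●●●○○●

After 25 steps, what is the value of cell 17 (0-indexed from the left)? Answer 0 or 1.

1

[0] ●○●○○●○○○○●○●●●●●●●●○○●
[1] ●○○●●○●●●●○○○●●●●●●●●●○
[2] ○●●○●○○●●●●●●○●●●●●●●●○
[3] ●○●○○●●○●●●●●○○●●●●●●●●
[4] ●○○●●○●○○●●●●●●○●●●●●●●
[5] ●●●○●○○●●○●●●●●○○●●●●●●
[6] ●●●○○●●○●○○●●●●●●○●●●●●
[7] ●●●●●○●○○●●○●●●●●○○●●●●
[8] ●●●●●○○●●○●○○●●●●●●○●●●
[9] ●●●●●●●○●○○●●○●●●●●○○●●
[10] ●●●●●●●○○●●○●○○●●●●●●○●
[11] ●●●●●●●●●○●○○●●○●●●●●○○
[12] ○●●●●●●●●○○●●○●○○●●●●●●
[13] ○○●●●●●●●●●○●○○●●○●●●●●
[14] ●●○●●●●●●●●○○●●○●○○●●●●
[15] ●●○○●●●●●●●●●○●○○●●○●●●
[16] ●●●●○●●●●●●●●○○●●○●○○●●
[17] ●●●●○○●●●●●●●●●○●○○●●○●
[18] ●●●●●●○●●●●●●●●○○●●○●○○
[19] ○●●●●●○○●●●●●●●●●○●○○●●
[20] ○○●●●●●●○●●●●●●●●○○●●○●
[21] ●●○●●●●●○○●●●●●●●●●○●○○
[22] ○●○○●●●●●●○●●●●●●●●○○●●
[23] ○○●●○●●●●●○○●●●●●●●●●○●
[24] ●●○●○○●●●●●●○●●●●●●●●○○
[25] ○●○○●●○●●●●●○○●●●●●●●●●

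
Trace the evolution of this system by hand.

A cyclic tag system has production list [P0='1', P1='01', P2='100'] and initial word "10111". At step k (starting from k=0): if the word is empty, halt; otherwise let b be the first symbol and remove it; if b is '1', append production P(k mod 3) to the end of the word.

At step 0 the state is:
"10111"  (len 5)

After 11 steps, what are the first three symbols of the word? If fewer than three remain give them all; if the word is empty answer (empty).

110

0) "10111"  (len 5)
1) "01111"  (len 5)
2) "1111"  (len 4)
3) "111100"  (len 6)
4) "111001"  (len 6)
5) "1100101"  (len 7)
6) "100101100"  (len 9)
7) "001011001"  (len 9)
8) "01011001"  (len 8)
9) "1011001"  (len 7)
10) "0110011"  (len 7)
11) "110011"  (len 6)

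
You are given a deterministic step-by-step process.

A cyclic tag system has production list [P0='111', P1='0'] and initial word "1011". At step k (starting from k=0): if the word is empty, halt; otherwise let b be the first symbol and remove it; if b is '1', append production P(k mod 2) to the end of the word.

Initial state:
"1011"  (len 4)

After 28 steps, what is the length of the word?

17

0) "1011"  (len 4)
1) "011111"  (len 6)
2) "11111"  (len 5)
3) "1111111"  (len 7)
4) "1111110"  (len 7)
5) "111110111"  (len 9)
6) "111101110"  (len 9)
7) "11101110111"  (len 11)
8) "11011101110"  (len 11)
9) "1011101110111"  (len 13)
10) "0111011101110"  (len 13)
11) "111011101110"  (len 12)
12) "110111011100"  (len 12)
13) "10111011100111"  (len 14)
14) "01110111001110"  (len 14)
15) "1110111001110"  (len 13)
16) "1101110011100"  (len 13)
17) "101110011100111"  (len 15)
18) "011100111001110"  (len 15)
19) "11100111001110"  (len 14)
20) "11001110011100"  (len 14)
21) "1001110011100111"  (len 16)
22) "0011100111001110"  (len 16)
23) "011100111001110"  (len 15)
24) "11100111001110"  (len 14)
25) "1100111001110111"  (len 16)
26) "1001110011101110"  (len 16)
27) "001110011101110111"  (len 18)
28) "01110011101110111"  (len 17)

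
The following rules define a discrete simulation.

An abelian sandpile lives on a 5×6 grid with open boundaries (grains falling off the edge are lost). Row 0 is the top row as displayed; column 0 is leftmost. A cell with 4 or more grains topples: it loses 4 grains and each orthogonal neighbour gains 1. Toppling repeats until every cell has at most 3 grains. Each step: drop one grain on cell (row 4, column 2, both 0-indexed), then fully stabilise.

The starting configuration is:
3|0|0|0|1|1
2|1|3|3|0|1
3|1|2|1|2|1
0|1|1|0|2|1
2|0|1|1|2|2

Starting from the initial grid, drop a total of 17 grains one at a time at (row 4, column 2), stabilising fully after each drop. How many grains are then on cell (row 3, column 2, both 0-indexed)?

2

gen 0: 3|0|0|0|1|1
2|1|3|3|0|1
3|1|2|1|2|1
0|1|1|0|2|1
2|0|1|1|2|2
gen 1: 3|0|0|0|1|1
2|1|3|3|0|1
3|1|2|1|2|1
0|1|1|0|2|1
2|0|2|1|2|2
gen 2: 3|0|0|0|1|1
2|1|3|3|0|1
3|1|2|1|2|1
0|1|1|0|2|1
2|0|3|1|2|2
gen 3: 3|0|0|0|1|1
2|1|3|3|0|1
3|1|2|1|2|1
0|1|2|0|2|1
2|1|0|2|2|2
gen 4: 3|0|0|0|1|1
2|1|3|3|0|1
3|1|2|1|2|1
0|1|2|0|2|1
2|1|1|2|2|2
gen 5: 3|0|0|0|1|1
2|1|3|3|0|1
3|1|2|1|2|1
0|1|2|0|2|1
2|1|2|2|2|2
gen 6: 3|0|0|0|1|1
2|1|3|3|0|1
3|1|2|1|2|1
0|1|2|0|2|1
2|1|3|2|2|2
gen 7: 3|0|0|0|1|1
2|1|3|3|0|1
3|1|2|1|2|1
0|1|3|0|2|1
2|2|0|3|2|2
gen 8: 3|0|0|0|1|1
2|1|3|3|0|1
3|1|2|1|2|1
0|1|3|0|2|1
2|2|1|3|2|2
gen 9: 3|0|0|0|1|1
2|1|3|3|0|1
3|1|2|1|2|1
0|1|3|0|2|1
2|2|2|3|2|2
gen 10: 3|0|0|0|1|1
2|1|3|3|0|1
3|1|2|1|2|1
0|1|3|0|2|1
2|2|3|3|2|2
gen 11: 3|0|0|0|1|1
2|1|3|3|0|1
3|1|3|1|2|1
0|2|0|2|2|1
2|3|2|0|3|2
gen 12: 3|0|0|0|1|1
2|1|3|3|0|1
3|1|3|1|2|1
0|2|0|2|2|1
2|3|3|0|3|2
gen 13: 3|0|0|0|1|1
2|1|3|3|0|1
3|1|3|1|2|1
0|3|1|2|2|1
3|0|1|1|3|2
gen 14: 3|0|0|0|1|1
2|1|3|3|0|1
3|1|3|1|2|1
0|3|1|2|2|1
3|0|2|1|3|2
gen 15: 3|0|0|0|1|1
2|1|3|3|0|1
3|1|3|1|2|1
0|3|1|2|2|1
3|0|3|1|3|2
gen 16: 3|0|0|0|1|1
2|1|3|3|0|1
3|1|3|1|2|1
0|3|2|2|2|1
3|1|0|2|3|2
gen 17: 3|0|0|0|1|1
2|1|3|3|0|1
3|1|3|1|2|1
0|3|2|2|2|1
3|1|1|2|3|2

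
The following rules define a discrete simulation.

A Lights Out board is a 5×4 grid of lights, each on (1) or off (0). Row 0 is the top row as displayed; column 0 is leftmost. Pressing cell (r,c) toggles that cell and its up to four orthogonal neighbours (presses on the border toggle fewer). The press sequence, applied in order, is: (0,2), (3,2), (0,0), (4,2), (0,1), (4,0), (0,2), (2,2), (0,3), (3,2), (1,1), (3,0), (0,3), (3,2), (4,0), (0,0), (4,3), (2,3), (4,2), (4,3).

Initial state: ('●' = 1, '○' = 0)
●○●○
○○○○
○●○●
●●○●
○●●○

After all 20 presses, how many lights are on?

gen 0: ●○●○
○○○○
○●○●
●●○●
○●●○
gen 1: ●●○●
○○●○
○●○●
●●○●
○●●○
gen 2: ●●○●
○○●○
○●●●
●○●○
○●○○
gen 3: ○○○●
●○●○
○●●●
●○●○
○●○○
gen 4: ○○○●
●○●○
○●●●
●○○○
○○●●
gen 5: ●●●●
●●●○
○●●●
●○○○
○○●●
gen 6: ●●●●
●●●○
○●●●
○○○○
●●●●
gen 7: ●○○○
●●○○
○●●●
○○○○
●●●●
gen 8: ●○○○
●●●○
○○○○
○○●○
●●●●
gen 9: ●○●●
●●●●
○○○○
○○●○
●●●●
gen 10: ●○●●
●●●●
○○●○
○●○●
●●○●
gen 11: ●●●●
○○○●
○●●○
○●○●
●●○●
gen 12: ●●●●
○○○●
●●●○
●○○●
○●○●
gen 13: ●●○○
○○○○
●●●○
●○○●
○●○●
gen 14: ●●○○
○○○○
●●○○
●●●○
○●●●
gen 15: ●●○○
○○○○
●●○○
○●●○
●○●●
gen 16: ○○○○
●○○○
●●○○
○●●○
●○●●
gen 17: ○○○○
●○○○
●●○○
○●●●
●○○○
gen 18: ○○○○
●○○●
●●●●
○●●○
●○○○
gen 19: ○○○○
●○○●
●●●●
○●○○
●●●●
gen 20: ○○○○
●○○●
●●●●
○●○●
●●○○

10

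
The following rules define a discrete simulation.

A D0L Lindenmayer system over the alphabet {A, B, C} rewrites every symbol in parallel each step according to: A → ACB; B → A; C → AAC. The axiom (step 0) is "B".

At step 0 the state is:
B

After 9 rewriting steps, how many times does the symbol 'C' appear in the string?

714

[0] B
[1] A
[2] ACB
[3] ACBAACA
[4] ACBAACAACBACBAACACB
[5] ACBAACAACBACBAACACBACBAACAACBAACAACBACBAACACBAACA
[6] ACBAACAACBACBAACACBACBAACAACBAACAACBACBAACACBAACAACBAACAAC…AACAACBACBAACACBACBAACAACBAACAACBACBAACACBAACAACBACBAACACB  (len 129)
[7] ACBAACAACBACBAACACBACBAACAACBAACAACBACBAACACBAACAACBAACAAC…ACBACBAACACBAACAACBACBAACACBACBAACAACBAACAACBACBAACACBAACA  (len 337)
[8] ACBAACAACBACBAACACBACBAACAACBAACAACBACBAACACBAACAACBAACAAC…AACAACBACBAACACBACBAACAACBAACAACBACBAACACBAACAACBACBAACACB  (len 883)
[9] ACBAACAACBACBAACACBACBAACAACBAACAACBACBAACACBAACAACBAACAAC…ACBACBAACACBAACAACBACBAACACBACBAACAACBAACAACBACBAACACBAACA  (len 2311)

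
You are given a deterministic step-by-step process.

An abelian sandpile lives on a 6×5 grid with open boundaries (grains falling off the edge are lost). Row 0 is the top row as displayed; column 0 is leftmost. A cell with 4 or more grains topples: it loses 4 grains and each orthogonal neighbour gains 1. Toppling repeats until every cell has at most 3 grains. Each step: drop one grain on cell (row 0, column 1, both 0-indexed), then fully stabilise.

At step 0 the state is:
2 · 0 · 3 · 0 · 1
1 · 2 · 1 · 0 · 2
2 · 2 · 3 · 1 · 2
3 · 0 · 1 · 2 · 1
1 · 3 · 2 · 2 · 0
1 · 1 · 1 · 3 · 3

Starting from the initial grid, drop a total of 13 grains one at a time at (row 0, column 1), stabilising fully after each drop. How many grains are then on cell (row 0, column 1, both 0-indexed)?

step 0: 2 · 0 · 3 · 0 · 1
1 · 2 · 1 · 0 · 2
2 · 2 · 3 · 1 · 2
3 · 0 · 1 · 2 · 1
1 · 3 · 2 · 2 · 0
1 · 1 · 1 · 3 · 3
step 1: 2 · 1 · 3 · 0 · 1
1 · 2 · 1 · 0 · 2
2 · 2 · 3 · 1 · 2
3 · 0 · 1 · 2 · 1
1 · 3 · 2 · 2 · 0
1 · 1 · 1 · 3 · 3
step 2: 2 · 2 · 3 · 0 · 1
1 · 2 · 1 · 0 · 2
2 · 2 · 3 · 1 · 2
3 · 0 · 1 · 2 · 1
1 · 3 · 2 · 2 · 0
1 · 1 · 1 · 3 · 3
step 3: 2 · 3 · 3 · 0 · 1
1 · 2 · 1 · 0 · 2
2 · 2 · 3 · 1 · 2
3 · 0 · 1 · 2 · 1
1 · 3 · 2 · 2 · 0
1 · 1 · 1 · 3 · 3
step 4: 3 · 1 · 0 · 1 · 1
1 · 3 · 2 · 0 · 2
2 · 2 · 3 · 1 · 2
3 · 0 · 1 · 2 · 1
1 · 3 · 2 · 2 · 0
1 · 1 · 1 · 3 · 3
step 5: 3 · 2 · 0 · 1 · 1
1 · 3 · 2 · 0 · 2
2 · 2 · 3 · 1 · 2
3 · 0 · 1 · 2 · 1
1 · 3 · 2 · 2 · 0
1 · 1 · 1 · 3 · 3
step 6: 3 · 3 · 0 · 1 · 1
1 · 3 · 2 · 0 · 2
2 · 2 · 3 · 1 · 2
3 · 0 · 1 · 2 · 1
1 · 3 · 2 · 2 · 0
1 · 1 · 1 · 3 · 3
step 7: 0 · 2 · 1 · 1 · 1
3 · 0 · 3 · 0 · 2
2 · 3 · 3 · 1 · 2
3 · 0 · 1 · 2 · 1
1 · 3 · 2 · 2 · 0
1 · 1 · 1 · 3 · 3
step 8: 0 · 3 · 1 · 1 · 1
3 · 0 · 3 · 0 · 2
2 · 3 · 3 · 1 · 2
3 · 0 · 1 · 2 · 1
1 · 3 · 2 · 2 · 0
1 · 1 · 1 · 3 · 3
step 9: 1 · 0 · 2 · 1 · 1
3 · 1 · 3 · 0 · 2
2 · 3 · 3 · 1 · 2
3 · 0 · 1 · 2 · 1
1 · 3 · 2 · 2 · 0
1 · 1 · 1 · 3 · 3
step 10: 1 · 1 · 2 · 1 · 1
3 · 1 · 3 · 0 · 2
2 · 3 · 3 · 1 · 2
3 · 0 · 1 · 2 · 1
1 · 3 · 2 · 2 · 0
1 · 1 · 1 · 3 · 3
step 11: 1 · 2 · 2 · 1 · 1
3 · 1 · 3 · 0 · 2
2 · 3 · 3 · 1 · 2
3 · 0 · 1 · 2 · 1
1 · 3 · 2 · 2 · 0
1 · 1 · 1 · 3 · 3
step 12: 1 · 3 · 2 · 1 · 1
3 · 1 · 3 · 0 · 2
2 · 3 · 3 · 1 · 2
3 · 0 · 1 · 2 · 1
1 · 3 · 2 · 2 · 0
1 · 1 · 1 · 3 · 3
step 13: 2 · 0 · 3 · 1 · 1
3 · 2 · 3 · 0 · 2
2 · 3 · 3 · 1 · 2
3 · 0 · 1 · 2 · 1
1 · 3 · 2 · 2 · 0
1 · 1 · 1 · 3 · 3

0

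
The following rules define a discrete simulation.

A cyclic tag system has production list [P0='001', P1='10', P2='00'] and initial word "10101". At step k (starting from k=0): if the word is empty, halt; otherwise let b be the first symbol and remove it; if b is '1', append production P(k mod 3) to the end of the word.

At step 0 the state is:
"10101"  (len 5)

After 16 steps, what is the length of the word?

5

0) "10101"  (len 5)
1) "0101001"  (len 7)
2) "101001"  (len 6)
3) "0100100"  (len 7)
4) "100100"  (len 6)
5) "0010010"  (len 7)
6) "010010"  (len 6)
7) "10010"  (len 5)
8) "001010"  (len 6)
9) "01010"  (len 5)
10) "1010"  (len 4)
11) "01010"  (len 5)
12) "1010"  (len 4)
13) "010001"  (len 6)
14) "10001"  (len 5)
15) "000100"  (len 6)
16) "00100"  (len 5)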